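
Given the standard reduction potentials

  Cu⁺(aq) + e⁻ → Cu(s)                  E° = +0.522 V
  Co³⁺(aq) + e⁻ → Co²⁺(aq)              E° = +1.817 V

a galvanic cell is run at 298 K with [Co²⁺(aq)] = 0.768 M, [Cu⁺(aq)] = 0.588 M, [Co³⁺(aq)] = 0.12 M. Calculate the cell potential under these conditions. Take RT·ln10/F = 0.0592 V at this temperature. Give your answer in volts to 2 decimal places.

Since E°(Co³⁺/Co²⁺) > E°(Cu⁺/Cu), Co³⁺/Co²⁺ serves as the cathode.
E°cell = +1.817 − (+0.522) = +1.295 V, with n = 1 electron transferred.
For the overall reaction Co³⁺(aq) + Cu(s) → Co²⁺(aq) + Cu⁺(aq), Q = ([Co²⁺(aq)]·[Cu⁺(aq)]) / [Co³⁺(aq)] = 3.76, giving log Q = 0.576.
E = E° − (0.0592/n)·log Q = +1.295 − (0.0592/1)(0.576) = +1.26 V.

+1.26 V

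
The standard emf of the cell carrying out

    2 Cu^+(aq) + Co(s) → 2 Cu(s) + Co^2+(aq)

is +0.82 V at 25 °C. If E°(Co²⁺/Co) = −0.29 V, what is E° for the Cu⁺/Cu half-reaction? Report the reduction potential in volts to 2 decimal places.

+0.53 V

In the reaction as written the Cu⁺/Cu couple is reduced (cathode) and Co²⁺/Co is oxidized (anode), so E°cell = E°(Cu⁺/Cu) − E°(Co²⁺/Co).
E°(Cu⁺/Cu) = E°cell + E°(anode) = +0.82 + (−0.29) = +0.53 V.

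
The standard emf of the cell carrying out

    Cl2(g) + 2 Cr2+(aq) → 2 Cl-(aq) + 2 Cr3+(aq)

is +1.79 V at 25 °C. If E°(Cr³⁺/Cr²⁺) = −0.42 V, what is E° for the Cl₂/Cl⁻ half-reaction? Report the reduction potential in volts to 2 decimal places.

In the reaction as written the Cl₂/Cl⁻ couple is reduced (cathode) and Cr³⁺/Cr²⁺ is oxidized (anode), so E°cell = E°(Cl₂/Cl⁻) − E°(Cr³⁺/Cr²⁺).
E°(Cl₂/Cl⁻) = E°cell + E°(anode) = +1.79 + (−0.42) = +1.37 V.

+1.37 V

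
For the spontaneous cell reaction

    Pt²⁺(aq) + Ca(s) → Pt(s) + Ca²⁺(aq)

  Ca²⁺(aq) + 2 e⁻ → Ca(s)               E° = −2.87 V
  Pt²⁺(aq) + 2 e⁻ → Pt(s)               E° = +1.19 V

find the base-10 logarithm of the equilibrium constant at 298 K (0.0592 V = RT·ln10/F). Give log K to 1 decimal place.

The Pt²⁺/Pt couple is reduced (cathode); E°cell = +1.19 − (−2.87) = +4.06 V with n = 2.
At equilibrium E = 0, so log K = nE°cell / 0.0592 = (2)(+4.06) / 0.0592 = 137.2.

log K = 137.2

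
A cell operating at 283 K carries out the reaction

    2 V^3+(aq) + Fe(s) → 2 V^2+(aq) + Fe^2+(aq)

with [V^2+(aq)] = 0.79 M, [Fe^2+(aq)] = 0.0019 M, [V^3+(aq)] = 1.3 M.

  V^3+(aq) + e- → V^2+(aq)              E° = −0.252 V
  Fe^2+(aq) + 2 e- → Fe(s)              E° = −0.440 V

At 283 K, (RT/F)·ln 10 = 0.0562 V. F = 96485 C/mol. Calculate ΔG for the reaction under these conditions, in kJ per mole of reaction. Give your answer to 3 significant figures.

E°cell = −0.252 − (−0.440) = +0.188 V; the balanced reaction transfers n = 2 electrons.
Q = ([V^2+(aq)]^2·[Fe^2+(aq)]) / [V^3+(aq)]^2 = 0.000702, so log Q = −3.154 and E = +0.188 − (0.0562/2)(−3.154) = +0.2766 V.
Then ΔG = −nFE = −2 × 96485 × +0.2766 J/mol = −53.4 kJ/mol.

−53.4 kJ/mol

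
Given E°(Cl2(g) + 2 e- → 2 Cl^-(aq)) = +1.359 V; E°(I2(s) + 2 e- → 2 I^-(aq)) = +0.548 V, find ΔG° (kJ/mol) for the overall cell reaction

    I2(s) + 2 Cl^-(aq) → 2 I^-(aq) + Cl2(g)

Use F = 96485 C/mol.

+156 kJ/mol

In the reaction as written I2(s) is reduced, so the I₂/I⁻ couple is the cathode and Cl₂/Cl⁻ is the anode.
E°cell = +0.548 − (+1.359) = −0.811 V; balancing electrons gives n = 2.
ΔG° = −nFE°cell = −(2)(96485)(−0.811) J/mol = +156 kJ/mol.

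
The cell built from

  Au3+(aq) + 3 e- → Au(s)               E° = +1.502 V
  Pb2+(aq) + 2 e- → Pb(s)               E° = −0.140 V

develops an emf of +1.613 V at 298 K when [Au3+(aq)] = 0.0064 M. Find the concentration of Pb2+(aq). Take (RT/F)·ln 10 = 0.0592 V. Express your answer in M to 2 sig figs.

0.33 M

The Au³⁺/Au couple has the larger reduction potential, so it is the cathode: E°cell = +1.502 − (−0.140) = +1.642 V and n = 6.
From the Nernst equation, log Q = n(E° − E)/0.0592 = 6·(+1.642 − (+1.613))/0.0592 = 2.939.
The balanced reaction is 2 Au3+(aq) + 3 Pb(s) → 2 Au(s) + 3 Pb2+(aq), so Q = [Pb2+(aq)]^3 / [Au3+(aq)]^2.
Substituting the known concentrations and solving, log [Pb2+(aq)] = −0.483 and [Pb2+(aq)] = 0.33 M.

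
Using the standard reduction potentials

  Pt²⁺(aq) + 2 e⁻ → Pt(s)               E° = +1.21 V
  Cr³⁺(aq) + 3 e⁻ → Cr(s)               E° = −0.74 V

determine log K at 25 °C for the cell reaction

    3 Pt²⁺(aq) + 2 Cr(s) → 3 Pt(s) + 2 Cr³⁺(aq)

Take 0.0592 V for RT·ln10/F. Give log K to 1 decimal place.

The Pt²⁺/Pt couple is reduced (cathode); E°cell = +1.21 − (−0.74) = +1.95 V with n = 6.
At equilibrium E = 0, so log K = nE°cell / 0.0592 = (6)(+1.95) / 0.0592 = 197.6.

log K = 197.6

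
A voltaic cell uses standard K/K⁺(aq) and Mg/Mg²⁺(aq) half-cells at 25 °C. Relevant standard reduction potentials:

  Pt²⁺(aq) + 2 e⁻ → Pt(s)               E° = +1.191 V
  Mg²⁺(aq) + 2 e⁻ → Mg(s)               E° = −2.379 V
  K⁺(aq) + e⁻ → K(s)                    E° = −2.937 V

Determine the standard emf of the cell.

+0.558 V

Of the two couples in this cell, the one with the more positive reduction potential is reduced at the cathode: here that is Mg²⁺/Mg (−2.379 V); K⁺/K (−2.937 V) is the anode.
E°cell = E°(cathode) − E°(anode) = −2.379 − (−2.937) = +0.558 V.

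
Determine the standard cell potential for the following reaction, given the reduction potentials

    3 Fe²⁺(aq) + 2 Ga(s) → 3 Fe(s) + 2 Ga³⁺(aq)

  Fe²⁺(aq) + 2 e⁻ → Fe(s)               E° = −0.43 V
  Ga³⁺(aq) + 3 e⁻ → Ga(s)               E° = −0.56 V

Fe²⁺(aq) gains electrons, so the Fe²⁺/Fe couple is the cathode; the Ga³⁺/Ga couple is the anode.
E°cell = E°(cathode) − E°(anode) = −0.43 − (−0.56) = +0.13 V.

+0.13 V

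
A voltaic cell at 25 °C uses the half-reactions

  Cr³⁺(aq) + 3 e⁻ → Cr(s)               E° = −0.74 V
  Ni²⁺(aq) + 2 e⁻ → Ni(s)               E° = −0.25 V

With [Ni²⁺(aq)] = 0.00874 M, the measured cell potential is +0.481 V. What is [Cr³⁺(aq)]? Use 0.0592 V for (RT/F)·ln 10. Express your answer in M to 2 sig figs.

0.0023 M

With Ni²⁺/Ni at the cathode and Cr³⁺/Cr at the anode, E°cell = −0.25 − (−0.74) = +0.49 V (n = 6).
From the Nernst equation, log Q = n(E° − E)/0.0592 = 6·(+0.49 − (+0.481))/0.0592 = 0.912.
The balanced reaction is 3 Ni²⁺(aq) + 2 Cr(s) → 3 Ni(s) + 2 Cr³⁺(aq), so Q = [Cr³⁺(aq)]^2 / [Ni²⁺(aq)]^3.
Isolating [Cr³⁺(aq)] in Q = 10^{0.912} yields log [Cr³⁺(aq)] = −2.632, i.e. 0.0023 M.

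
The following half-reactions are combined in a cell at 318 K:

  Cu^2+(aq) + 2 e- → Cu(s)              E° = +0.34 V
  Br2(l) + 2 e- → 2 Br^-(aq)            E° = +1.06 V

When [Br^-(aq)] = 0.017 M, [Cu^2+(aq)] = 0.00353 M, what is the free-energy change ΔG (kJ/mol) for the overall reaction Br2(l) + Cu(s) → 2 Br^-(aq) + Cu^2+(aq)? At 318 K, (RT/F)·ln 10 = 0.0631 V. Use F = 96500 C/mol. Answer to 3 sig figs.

The standard cell potential is +1.06 − (+0.34) = +0.72 V, with n = 2 electrons in the balanced equation.
Here Q = [Br^-(aq)]^2·[Cu^2+(aq)] = 1.02×10^−6 (log Q = −5.991), giving E = +0.72 − (0.0631/2)·(−5.991) = +0.9090 V.
ΔG = −nFE = −(2)(96500)(+0.9090) J/mol = −175 kJ/mol.

−175 kJ/mol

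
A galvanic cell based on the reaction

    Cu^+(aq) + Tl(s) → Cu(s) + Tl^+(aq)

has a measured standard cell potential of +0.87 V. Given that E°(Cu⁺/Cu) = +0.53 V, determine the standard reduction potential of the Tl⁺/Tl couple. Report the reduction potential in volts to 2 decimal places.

−0.34 V

In the reaction as written the Cu⁺/Cu couple is reduced (cathode) and Tl⁺/Tl is oxidized (anode), so E°cell = E°(Cu⁺/Cu) − E°(Tl⁺/Tl).
E°(Tl⁺/Tl) = E°(cathode) − E°cell = +0.53 − (+0.87) = −0.34 V.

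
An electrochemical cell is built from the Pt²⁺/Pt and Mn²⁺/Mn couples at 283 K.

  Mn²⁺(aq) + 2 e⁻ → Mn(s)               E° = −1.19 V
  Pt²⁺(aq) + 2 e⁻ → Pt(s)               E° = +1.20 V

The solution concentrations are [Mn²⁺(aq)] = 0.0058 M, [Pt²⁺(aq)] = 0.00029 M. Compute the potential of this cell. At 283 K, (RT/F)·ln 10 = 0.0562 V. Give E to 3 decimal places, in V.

+2.353 V

The Pt²⁺/Pt couple has the more positive E°, so it is the cathode; Mn²⁺/Mn is the anode.
E°cell = E°cat − E°an = +1.20 − (−1.19) = +2.39 V; n = 2.
Balancing gives Pt²⁺(aq) + Mn(s) → Pt(s) + Mn²⁺(aq); hence Q = [Mn²⁺(aq)] / [Pt²⁺(aq)] = 20 (log Q = 1.301).
Applying E = E° − (RT ln10/nF)·log Q gives +2.39 − (0.0562/2)(1.301) = +2.353 V.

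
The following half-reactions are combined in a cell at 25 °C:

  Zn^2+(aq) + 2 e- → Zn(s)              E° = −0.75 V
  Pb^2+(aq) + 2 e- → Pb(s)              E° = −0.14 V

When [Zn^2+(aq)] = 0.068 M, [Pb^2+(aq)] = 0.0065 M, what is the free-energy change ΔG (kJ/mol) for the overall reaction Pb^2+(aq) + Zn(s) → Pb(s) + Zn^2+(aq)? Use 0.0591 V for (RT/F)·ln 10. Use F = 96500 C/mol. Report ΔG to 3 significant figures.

E°cell = −0.14 − (−0.75) = +0.61 V; the balanced reaction transfers n = 2 electrons.
Here Q = [Zn^2+(aq)] / [Pb^2+(aq)] = 10.5 (log Q = 1.020), giving E = +0.61 − (0.0591/2)·(1.020) = +0.5799 V.
Then ΔG = −nFE = −2 × 96500 × +0.5799 J/mol = −112 kJ/mol.

−112 kJ/mol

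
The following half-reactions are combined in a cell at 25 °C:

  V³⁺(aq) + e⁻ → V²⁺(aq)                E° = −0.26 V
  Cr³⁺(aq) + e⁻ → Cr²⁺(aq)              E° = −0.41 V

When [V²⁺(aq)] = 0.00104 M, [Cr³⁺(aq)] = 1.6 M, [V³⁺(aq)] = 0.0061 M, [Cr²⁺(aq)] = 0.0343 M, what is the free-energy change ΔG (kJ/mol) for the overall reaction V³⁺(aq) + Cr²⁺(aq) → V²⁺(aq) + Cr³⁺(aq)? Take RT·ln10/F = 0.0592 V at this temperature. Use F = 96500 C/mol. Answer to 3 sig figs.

E°cell = −0.26 − (−0.41) = +0.15 V; the balanced reaction transfers n = 1 electron.
The reaction quotient is ([V²⁺(aq)]·[Cr³⁺(aq)]) / ([V³⁺(aq)]·[Cr²⁺(aq)]) = 7.95; by Nernst, E = +0.15 − (0.0592/1)(0.901) = +0.0967 V.
ΔG = −nFE = −(1)(96500)(+0.0967) J/mol = −9.33 kJ/mol.

−9.33 kJ/mol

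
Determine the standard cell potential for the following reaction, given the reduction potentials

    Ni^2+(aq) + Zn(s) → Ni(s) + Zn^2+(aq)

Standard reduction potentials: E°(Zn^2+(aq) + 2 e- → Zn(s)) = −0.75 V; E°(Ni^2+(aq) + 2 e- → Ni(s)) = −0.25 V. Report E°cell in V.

In the reaction as written, Ni^2+(aq) is reduced (cathode) and Zn^2+(aq) is produced by oxidation at the anode.
E°cell = E°(cathode) − E°(anode) = −0.25 − (−0.75) = +0.50 V.

+0.50 V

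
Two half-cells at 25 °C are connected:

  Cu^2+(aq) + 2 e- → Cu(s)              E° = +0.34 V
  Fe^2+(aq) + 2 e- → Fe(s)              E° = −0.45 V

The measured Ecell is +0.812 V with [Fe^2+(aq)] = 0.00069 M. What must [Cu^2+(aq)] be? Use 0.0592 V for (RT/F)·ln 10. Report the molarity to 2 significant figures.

0.0038 M

The Cu²⁺/Cu couple has the larger reduction potential, so it is the cathode: E°cell = +0.34 − (−0.45) = +0.79 V and n = 2.
From the Nernst equation, log Q = n(E° − E)/0.0592 = 2·(+0.79 − (+0.812))/0.0592 = −0.743.
For Cu^2+(aq) + Fe(s) → Cu(s) + Fe^2+(aq), the reaction quotient is Q = [Fe^2+(aq)] / [Cu^2+(aq)].
Solving for the unknown gives log [Cu^2+(aq)] = −2.418, so [Cu^2+(aq)] ≈ 0.0038 M.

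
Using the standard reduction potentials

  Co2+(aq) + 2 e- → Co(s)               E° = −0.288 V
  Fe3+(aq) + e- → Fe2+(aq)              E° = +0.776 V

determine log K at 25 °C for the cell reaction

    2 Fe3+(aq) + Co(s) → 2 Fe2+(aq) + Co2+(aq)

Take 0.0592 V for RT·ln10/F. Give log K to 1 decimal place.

log K = 35.9

The Fe³⁺/Fe²⁺ couple is reduced (cathode); E°cell = +0.776 − (−0.288) = +1.064 V with n = 2.
At equilibrium E = 0, so log K = nE°cell / 0.0592 = (2)(+1.064) / 0.0592 = 35.9.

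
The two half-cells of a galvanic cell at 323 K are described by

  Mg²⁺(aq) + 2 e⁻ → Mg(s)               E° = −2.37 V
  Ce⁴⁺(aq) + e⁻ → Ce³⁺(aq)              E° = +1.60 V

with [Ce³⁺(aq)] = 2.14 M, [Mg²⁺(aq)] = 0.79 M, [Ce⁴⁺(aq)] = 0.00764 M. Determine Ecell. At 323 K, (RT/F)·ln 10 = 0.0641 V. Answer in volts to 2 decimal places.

+3.82 V

Ce⁴⁺/Ce³⁺ is reduced (cathode, E° = +1.60 V) and Mg²⁺/Mg is oxidized (anode).
E°cell = +1.60 − (−2.37) = +3.97 V, with n = 2 electrons transferred.
The balanced reaction is 2 Ce⁴⁺(aq) + Mg(s) → 2 Ce³⁺(aq) + Mg²⁺(aq), so Q = ([Ce³⁺(aq)]^2·[Mg²⁺(aq)]) / [Ce⁴⁺(aq)]^2 = 6.2×10^4 and log Q = 4.792.
Applying E = E° − (RT ln10/nF)·log Q gives +3.97 − (0.0641/2)(4.792) = +3.82 V.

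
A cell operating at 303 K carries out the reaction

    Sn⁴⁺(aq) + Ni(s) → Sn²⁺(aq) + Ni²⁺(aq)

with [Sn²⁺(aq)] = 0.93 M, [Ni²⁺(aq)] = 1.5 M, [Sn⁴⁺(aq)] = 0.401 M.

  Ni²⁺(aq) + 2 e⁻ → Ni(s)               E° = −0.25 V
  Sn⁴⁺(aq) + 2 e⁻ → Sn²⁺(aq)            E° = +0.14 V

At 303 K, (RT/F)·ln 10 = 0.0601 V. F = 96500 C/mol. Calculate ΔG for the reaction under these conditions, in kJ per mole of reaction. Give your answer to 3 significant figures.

−72.1 kJ/mol

E°cell = +0.14 − (−0.25) = +0.39 V; the balanced reaction transfers n = 2 electrons.
The reaction quotient is ([Sn²⁺(aq)]·[Ni²⁺(aq)]) / [Sn⁴⁺(aq)] = 3.48; by Nernst, E = +0.39 − (0.0601/2)(0.541) = +0.3737 V.
ΔG = −nFE = −(2)(96500)(+0.3737) J/mol = −72.1 kJ/mol.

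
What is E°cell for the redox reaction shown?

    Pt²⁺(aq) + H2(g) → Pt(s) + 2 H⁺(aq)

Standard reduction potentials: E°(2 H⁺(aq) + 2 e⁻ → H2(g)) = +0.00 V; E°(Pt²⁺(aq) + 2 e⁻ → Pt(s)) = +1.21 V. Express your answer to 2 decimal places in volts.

Pt²⁺(aq) gains electrons, so the Pt²⁺/Pt couple is the cathode; the 2H⁺/H₂ couple is the anode.
E°cell = E°(cathode) − E°(anode) = +1.21 − (+0.00) = +1.21 V.
The positive value indicates the reaction is spontaneous as written.

+1.21 V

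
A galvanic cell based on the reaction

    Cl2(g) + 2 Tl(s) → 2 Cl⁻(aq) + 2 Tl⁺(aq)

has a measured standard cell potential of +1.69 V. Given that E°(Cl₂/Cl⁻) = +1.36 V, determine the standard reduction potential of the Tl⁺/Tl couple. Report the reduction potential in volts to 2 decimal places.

In the reaction as written the Cl₂/Cl⁻ couple is reduced (cathode) and Tl⁺/Tl is oxidized (anode), so E°cell = E°(Cl₂/Cl⁻) − E°(Tl⁺/Tl).
E°(Tl⁺/Tl) = E°(cathode) − E°cell = +1.36 − (+1.69) = −0.33 V.

−0.33 V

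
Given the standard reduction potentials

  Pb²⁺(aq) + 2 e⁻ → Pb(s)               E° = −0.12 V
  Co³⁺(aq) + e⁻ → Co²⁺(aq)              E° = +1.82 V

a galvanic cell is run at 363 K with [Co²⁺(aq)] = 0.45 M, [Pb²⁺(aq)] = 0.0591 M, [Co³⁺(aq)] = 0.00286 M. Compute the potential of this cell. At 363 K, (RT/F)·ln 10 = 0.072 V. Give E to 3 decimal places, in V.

Since E°(Co³⁺/Co²⁺) > E°(Pb²⁺/Pb), Co³⁺/Co²⁺ serves as the cathode.
E°cell = +1.82 − (−0.12) = +1.94 V, with n = 2 electrons transferred.
For the overall reaction 2 Co³⁺(aq) + Pb(s) → 2 Co²⁺(aq) + Pb²⁺(aq), Q = ([Co²⁺(aq)]^2·[Pb²⁺(aq)]) / [Co³⁺(aq)]^2 = 1.46×10^3, giving log Q = 3.165.
By the Nernst equation, E = +1.94 − (0.072/2)·(3.165) = +1.826 V.

+1.826 V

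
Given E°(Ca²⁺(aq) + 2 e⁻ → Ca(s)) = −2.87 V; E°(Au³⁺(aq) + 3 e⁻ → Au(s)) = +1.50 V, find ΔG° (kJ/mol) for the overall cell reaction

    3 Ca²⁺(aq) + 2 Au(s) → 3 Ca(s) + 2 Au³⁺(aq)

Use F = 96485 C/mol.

+2530 kJ/mol

In the reaction as written Ca²⁺(aq) is reduced, so the Ca²⁺/Ca couple is the cathode and Au³⁺/Au is the anode.
E°cell = −2.87 − (+1.50) = −4.37 V; balancing electrons gives n = 6.
ΔG° = −nFE°cell = −(6)(96485)(−4.37) J/mol = +2530 kJ/mol.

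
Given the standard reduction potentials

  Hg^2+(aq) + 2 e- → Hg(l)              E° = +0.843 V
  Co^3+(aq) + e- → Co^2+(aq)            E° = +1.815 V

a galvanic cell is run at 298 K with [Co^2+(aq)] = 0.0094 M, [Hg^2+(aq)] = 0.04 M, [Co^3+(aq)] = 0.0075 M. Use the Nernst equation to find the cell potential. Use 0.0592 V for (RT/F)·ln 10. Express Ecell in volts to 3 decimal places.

+1.008 V

Co³⁺/Co²⁺ is reduced (cathode, E° = +1.815 V) and Hg²⁺/Hg is oxidized (anode).
E°cell = +1.815 − (+0.843) = +0.972 V, with n = 2 electrons transferred.
Balancing gives 2 Co^3+(aq) + Hg(l) → 2 Co^2+(aq) + Hg^2+(aq); hence Q = ([Co^2+(aq)]^2·[Hg^2+(aq)]) / [Co^3+(aq)]^2 = 0.0628 (log Q = −1.202).
E = E° − (0.0592/n)·log Q = +0.972 − (0.0592/2)(−1.202) = +1.008 V.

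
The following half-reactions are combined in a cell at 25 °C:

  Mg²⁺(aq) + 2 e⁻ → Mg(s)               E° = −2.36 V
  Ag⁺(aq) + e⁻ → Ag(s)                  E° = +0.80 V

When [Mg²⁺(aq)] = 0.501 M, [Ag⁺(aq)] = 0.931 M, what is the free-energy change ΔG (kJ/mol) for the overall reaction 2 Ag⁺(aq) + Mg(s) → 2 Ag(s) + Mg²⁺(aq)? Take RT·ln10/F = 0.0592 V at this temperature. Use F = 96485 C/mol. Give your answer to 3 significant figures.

−611 kJ/mol

The standard cell potential is +0.80 − (−2.36) = +3.16 V, with n = 2 electrons in the balanced equation.
Here Q = [Mg²⁺(aq)] / [Ag⁺(aq)]^2 = 0.578 (log Q = −0.238), giving E = +3.16 − (0.0592/2)·(−0.238) = +3.1670 V.
Finally ΔG = −nFE = −(2)(96485 C/mol)(+3.1670 V) = −611 kJ/mol.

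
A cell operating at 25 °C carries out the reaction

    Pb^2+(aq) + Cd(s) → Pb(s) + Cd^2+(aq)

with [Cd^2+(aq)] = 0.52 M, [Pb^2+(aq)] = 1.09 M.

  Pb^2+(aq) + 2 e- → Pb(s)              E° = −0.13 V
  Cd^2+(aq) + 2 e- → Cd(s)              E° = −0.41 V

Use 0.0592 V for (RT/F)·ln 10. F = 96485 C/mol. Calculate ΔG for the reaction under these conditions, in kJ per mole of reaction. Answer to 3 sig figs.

−55.9 kJ/mol

E°cell = −0.13 − (−0.41) = +0.28 V; the balanced reaction transfers n = 2 electrons.
The reaction quotient is [Cd^2+(aq)] / [Pb^2+(aq)] = 0.477; by Nernst, E = +0.28 − (0.0592/2)(−0.321) = +0.2895 V.
ΔG = −nFE = −(2)(96485)(+0.2895) J/mol = −55.9 kJ/mol.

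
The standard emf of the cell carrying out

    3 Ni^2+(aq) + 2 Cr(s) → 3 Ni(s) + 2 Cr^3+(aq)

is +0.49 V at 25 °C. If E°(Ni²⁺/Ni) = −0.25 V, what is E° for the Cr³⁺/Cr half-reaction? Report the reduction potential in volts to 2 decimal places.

In the reaction as written the Ni²⁺/Ni couple is reduced (cathode) and Cr³⁺/Cr is oxidized (anode), so E°cell = E°(Ni²⁺/Ni) − E°(Cr³⁺/Cr).
E°(Cr³⁺/Cr) = E°(cathode) − E°cell = −0.25 − (+0.49) = −0.74 V.

−0.74 V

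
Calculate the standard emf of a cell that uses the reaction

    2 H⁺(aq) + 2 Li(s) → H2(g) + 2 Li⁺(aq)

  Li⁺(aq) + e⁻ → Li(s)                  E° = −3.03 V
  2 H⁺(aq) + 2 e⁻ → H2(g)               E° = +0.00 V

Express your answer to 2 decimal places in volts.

H⁺(aq) gains electrons, so the 2H⁺/H₂ couple is the cathode; the Li⁺/Li couple is the anode.
E°cell = E°(cathode) − E°(anode) = +0.00 − (−3.03) = +3.03 V.

+3.03 V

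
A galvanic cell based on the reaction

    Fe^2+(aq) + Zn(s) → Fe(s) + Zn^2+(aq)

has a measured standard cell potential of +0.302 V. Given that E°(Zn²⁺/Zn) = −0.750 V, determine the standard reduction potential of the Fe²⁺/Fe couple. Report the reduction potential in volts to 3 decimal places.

−0.448 V

In the reaction as written the Fe²⁺/Fe couple is reduced (cathode) and Zn²⁺/Zn is oxidized (anode), so E°cell = E°(Fe²⁺/Fe) − E°(Zn²⁺/Zn).
E°(Fe²⁺/Fe) = E°cell + E°(anode) = +0.302 + (−0.750) = −0.448 V.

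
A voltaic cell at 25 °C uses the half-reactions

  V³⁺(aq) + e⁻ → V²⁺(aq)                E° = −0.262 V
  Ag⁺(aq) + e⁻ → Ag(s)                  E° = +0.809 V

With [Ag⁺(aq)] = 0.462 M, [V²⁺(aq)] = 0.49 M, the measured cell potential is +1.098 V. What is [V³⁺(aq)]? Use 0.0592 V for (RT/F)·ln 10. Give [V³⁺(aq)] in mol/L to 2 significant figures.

0.079 M

The Ag⁺/Ag couple has the larger reduction potential, so it is the cathode: E°cell = +0.809 − (−0.262) = +1.071 V and n = 1.
Rearranging E = E° − (0.0592/n)·log Q gives log Q = 1(+1.071 − (+1.098))/0.0592 = −0.456.
Balancing electrons gives Ag⁺(aq) + V²⁺(aq) → Ag(s) + V³⁺(aq); thus Q = [V³⁺(aq)] / ([Ag⁺(aq)]·[V²⁺(aq)]).
Solving for the unknown gives log [V³⁺(aq)] = −1.101, so [V³⁺(aq)] ≈ 0.079 M.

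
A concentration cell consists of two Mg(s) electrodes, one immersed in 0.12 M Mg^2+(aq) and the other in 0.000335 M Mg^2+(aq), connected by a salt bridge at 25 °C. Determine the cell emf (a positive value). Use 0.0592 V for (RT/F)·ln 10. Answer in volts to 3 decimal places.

For a concentration cell E°cell = 0, since both electrodes use the same couple.
The compartment with the higher Mg^2+(aq) concentration (0.12 M) acts as the cathode; ions are reduced there and produced at the dilute (0.000335 M) anode.
With n = 2, Ecell = −(0.0592/2)·log([dilute]/[conc]) = −(0.0592/2)·log(0.000335/0.12) = +0.076 V.

0.076 V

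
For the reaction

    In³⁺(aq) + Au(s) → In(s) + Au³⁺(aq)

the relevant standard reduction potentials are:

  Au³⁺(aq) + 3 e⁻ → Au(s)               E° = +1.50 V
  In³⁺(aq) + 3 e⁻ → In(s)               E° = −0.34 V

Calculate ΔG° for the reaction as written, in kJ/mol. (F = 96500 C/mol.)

In the reaction as written In³⁺(aq) is reduced, so the In³⁺/In couple is the cathode and Au³⁺/Au is the anode.
E°cell = −0.34 − (+1.50) = −1.84 V; balancing electrons gives n = 3.
ΔG° = −nFE°cell = −(3)(96500)(−1.84) J/mol = +533 kJ/mol.

+533 kJ/mol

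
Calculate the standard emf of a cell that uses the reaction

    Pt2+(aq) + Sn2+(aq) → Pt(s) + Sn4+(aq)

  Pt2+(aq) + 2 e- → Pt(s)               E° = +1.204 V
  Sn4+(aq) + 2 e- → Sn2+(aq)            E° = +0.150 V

+1.054 V

In the reaction as written, Pt2+(aq) is reduced (cathode) and Sn4+(aq) is produced by oxidation at the anode.
E°cell = E°(cathode) − E°(anode) = +1.204 − (+0.150) = +1.054 V.
The positive value indicates the reaction is spontaneous as written.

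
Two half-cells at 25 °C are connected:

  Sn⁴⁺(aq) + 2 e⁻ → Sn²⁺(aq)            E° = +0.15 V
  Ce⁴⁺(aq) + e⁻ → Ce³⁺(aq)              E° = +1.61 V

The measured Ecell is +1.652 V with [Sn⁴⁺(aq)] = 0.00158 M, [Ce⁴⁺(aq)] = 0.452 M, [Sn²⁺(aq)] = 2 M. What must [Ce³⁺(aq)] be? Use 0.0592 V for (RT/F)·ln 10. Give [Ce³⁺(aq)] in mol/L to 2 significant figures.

With Ce⁴⁺/Ce³⁺ at the cathode and Sn⁴⁺/Sn²⁺ at the anode, E°cell = +1.61 − (+0.15) = +1.46 V (n = 2).
Since E = E° − (0.0592/n)·log Q, log Q = n(E° − E)/0.0592 = −6.486.
The balanced reaction is 2 Ce⁴⁺(aq) + Sn²⁺(aq) → 2 Ce³⁺(aq) + Sn⁴⁺(aq), so Q = ([Ce³⁺(aq)]^2·[Sn⁴⁺(aq)]) / ([Ce⁴⁺(aq)]^2·[Sn²⁺(aq)]).
Solving for the unknown gives log [Ce³⁺(aq)] = −2.037, so [Ce³⁺(aq)] ≈ 0.0092 M.

0.0092 M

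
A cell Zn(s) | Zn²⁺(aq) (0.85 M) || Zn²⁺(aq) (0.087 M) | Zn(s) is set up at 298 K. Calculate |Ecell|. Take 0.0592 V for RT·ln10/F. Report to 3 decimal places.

0.029 V

For a concentration cell E°cell = 0, since both electrodes use the same couple.
The compartment with the higher Zn²⁺(aq) concentration (0.85 M) acts as the cathode; ions are reduced there and produced at the dilute (0.087 M) anode.
With n = 2, Ecell = −(0.0592/2)·log([dilute]/[conc]) = −(0.0592/2)·log(0.087/0.85) = +0.029 V.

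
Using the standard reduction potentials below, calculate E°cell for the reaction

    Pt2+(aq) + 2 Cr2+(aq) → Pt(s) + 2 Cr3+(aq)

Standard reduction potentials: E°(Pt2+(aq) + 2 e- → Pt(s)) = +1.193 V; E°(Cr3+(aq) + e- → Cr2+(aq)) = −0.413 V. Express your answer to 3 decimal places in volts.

+1.606 V

Pt2+(aq) gains electrons, so the Pt²⁺/Pt couple is the cathode; the Cr³⁺/Cr²⁺ couple is the anode.
E°cell = E°(cathode) − E°(anode) = +1.193 − (−0.413) = +1.606 V.
The positive value indicates the reaction is spontaneous as written.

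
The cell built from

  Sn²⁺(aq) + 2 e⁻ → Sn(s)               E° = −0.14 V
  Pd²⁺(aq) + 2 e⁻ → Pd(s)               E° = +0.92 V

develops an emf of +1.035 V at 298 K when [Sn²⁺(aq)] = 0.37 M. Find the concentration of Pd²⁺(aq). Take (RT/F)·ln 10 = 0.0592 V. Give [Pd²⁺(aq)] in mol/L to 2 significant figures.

Pd²⁺/Pd is the cathode (higher E°); E°cell = +0.92 − (−0.14) = +1.06 V with n = 2.
From the Nernst equation, log Q = n(E° − E)/0.0592 = 2·(+1.06 − (+1.035))/0.0592 = 0.845.
The balanced reaction is Pd²⁺(aq) + Sn(s) → Pd(s) + Sn²⁺(aq), so Q = [Sn²⁺(aq)] / [Pd²⁺(aq)].
Isolating [Pd²⁺(aq)] in Q = 10^{0.845} yields log [Pd²⁺(aq)] = −1.277, i.e. 0.053 M.

0.053 M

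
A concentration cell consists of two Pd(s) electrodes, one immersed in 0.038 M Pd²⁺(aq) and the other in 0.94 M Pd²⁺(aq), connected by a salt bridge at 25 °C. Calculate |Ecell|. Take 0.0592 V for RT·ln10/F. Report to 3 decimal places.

For a concentration cell E°cell = 0, since both electrodes use the same couple.
The compartment with the higher Pd²⁺(aq) concentration (0.94 M) acts as the cathode; ions are reduced there and produced at the dilute (0.038 M) anode.
With n = 2, Ecell = −(0.0592/2)·log([dilute]/[conc]) = −(0.0592/2)·log(0.038/0.94) = +0.041 V.

0.041 V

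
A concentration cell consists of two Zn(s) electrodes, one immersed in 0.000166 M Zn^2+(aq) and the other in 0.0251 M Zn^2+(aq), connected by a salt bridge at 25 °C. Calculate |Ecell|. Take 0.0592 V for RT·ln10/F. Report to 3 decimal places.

0.065 V

For a concentration cell E°cell = 0, since both electrodes use the same couple.
The compartment with the higher Zn^2+(aq) concentration (0.0251 M) acts as the cathode; ions are reduced there and produced at the dilute (0.000166 M) anode.
With n = 2, Ecell = −(0.0592/2)·log([dilute]/[conc]) = −(0.0592/2)·log(0.000166/0.0251) = +0.065 V.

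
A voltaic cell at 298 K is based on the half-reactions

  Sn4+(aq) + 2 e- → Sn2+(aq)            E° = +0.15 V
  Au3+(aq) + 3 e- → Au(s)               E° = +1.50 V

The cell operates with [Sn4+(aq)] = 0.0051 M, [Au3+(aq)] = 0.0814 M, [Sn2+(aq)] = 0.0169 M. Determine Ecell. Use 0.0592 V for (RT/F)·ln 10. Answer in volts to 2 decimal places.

+1.34 V

The Au³⁺/Au couple has the more positive E°, so it is the cathode; Sn⁴⁺/Sn²⁺ is the anode.
E°cell = +1.50 − (+0.15) = +1.35 V, with n = 6 electrons transferred.
The balanced reaction is 2 Au3+(aq) + 3 Sn2+(aq) → 2 Au(s) + 3 Sn4+(aq), so Q = [Sn4+(aq)]^3 / ([Au3+(aq)]^2·[Sn2+(aq)]^3) = 4.15 and log Q = 0.618.
Applying E = E° − (RT ln10/nF)·log Q gives +1.35 − (0.0592/6)(0.618) = +1.34 V.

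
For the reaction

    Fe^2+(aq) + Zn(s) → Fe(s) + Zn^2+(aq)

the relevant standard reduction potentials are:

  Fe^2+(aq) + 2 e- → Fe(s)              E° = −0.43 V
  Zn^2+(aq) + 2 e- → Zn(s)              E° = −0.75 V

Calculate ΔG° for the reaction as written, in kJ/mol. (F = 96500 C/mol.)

In the reaction as written Fe^2+(aq) is reduced, so the Fe²⁺/Fe couple is the cathode and Zn²⁺/Zn is the anode.
E°cell = −0.43 − (−0.75) = +0.32 V; balancing electrons gives n = 2.
ΔG° = −nFE°cell = −(2)(96500)(+0.32) J/mol = −61.8 kJ/mol.

−61.8 kJ/mol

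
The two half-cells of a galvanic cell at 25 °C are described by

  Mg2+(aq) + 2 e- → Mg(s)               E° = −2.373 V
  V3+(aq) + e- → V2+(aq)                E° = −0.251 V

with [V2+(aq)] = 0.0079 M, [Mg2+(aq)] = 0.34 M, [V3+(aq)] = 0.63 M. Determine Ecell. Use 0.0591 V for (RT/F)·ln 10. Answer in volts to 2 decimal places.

V³⁺/V²⁺ is reduced (cathode, E° = −0.251 V) and Mg²⁺/Mg is oxidized (anode).
E°cell = E°cat − E°an = −0.251 − (−2.373) = +2.122 V; n = 2.
The balanced reaction is 2 V3+(aq) + Mg(s) → 2 V2+(aq) + Mg2+(aq), so Q = ([V2+(aq)]^2·[Mg2+(aq)]) / [V3+(aq)]^2 = 5.35×10^−5 and log Q = −4.272.
Applying E = E° − (RT ln10/nF)·log Q gives +2.122 − (0.0591/2)(−4.272) = +2.25 V.

+2.25 V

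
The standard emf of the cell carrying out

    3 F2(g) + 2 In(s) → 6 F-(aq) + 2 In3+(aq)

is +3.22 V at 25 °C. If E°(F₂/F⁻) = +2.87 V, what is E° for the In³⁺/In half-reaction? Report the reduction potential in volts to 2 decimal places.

In the reaction as written the F₂/F⁻ couple is reduced (cathode) and In³⁺/In is oxidized (anode), so E°cell = E°(F₂/F⁻) − E°(In³⁺/In).
E°(In³⁺/In) = E°(cathode) − E°cell = +2.87 − (+3.22) = −0.35 V.

−0.35 V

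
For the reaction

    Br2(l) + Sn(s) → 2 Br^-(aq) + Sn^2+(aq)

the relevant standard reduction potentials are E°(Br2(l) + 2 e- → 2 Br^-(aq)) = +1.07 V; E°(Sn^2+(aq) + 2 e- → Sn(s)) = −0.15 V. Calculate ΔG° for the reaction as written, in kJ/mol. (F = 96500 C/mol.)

−235 kJ/mol

In the reaction as written Br2(l) is reduced, so the Br₂/Br⁻ couple is the cathode and Sn²⁺/Sn is the anode.
E°cell = +1.07 − (−0.15) = +1.22 V; balancing electrons gives n = 2.
ΔG° = −nFE°cell = −(2)(96500)(+1.22) J/mol = −235 kJ/mol.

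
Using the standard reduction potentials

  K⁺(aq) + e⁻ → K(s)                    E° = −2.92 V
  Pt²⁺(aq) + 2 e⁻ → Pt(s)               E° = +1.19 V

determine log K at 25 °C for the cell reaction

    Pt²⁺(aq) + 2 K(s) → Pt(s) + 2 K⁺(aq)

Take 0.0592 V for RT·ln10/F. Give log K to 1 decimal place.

The Pt²⁺/Pt couple is reduced (cathode); E°cell = +1.19 − (−2.92) = +4.11 V with n = 2.
At equilibrium E = 0, so log K = nE°cell / 0.0592 = (2)(+4.11) / 0.0592 = 138.9.

log K = 138.9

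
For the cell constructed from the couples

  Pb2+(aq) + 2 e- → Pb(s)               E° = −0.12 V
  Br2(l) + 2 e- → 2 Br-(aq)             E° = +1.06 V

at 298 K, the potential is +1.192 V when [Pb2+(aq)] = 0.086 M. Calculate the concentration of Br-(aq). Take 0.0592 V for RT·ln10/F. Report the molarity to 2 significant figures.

2.1 M

Br₂/Br⁻ is the cathode (higher E°); E°cell = +1.06 − (−0.12) = +1.18 V with n = 2.
Since E = E° − (0.0592/n)·log Q, log Q = n(E° − E)/0.0592 = −0.405.
Balancing electrons gives Br2(l) + Pb(s) → 2 Br-(aq) + Pb2+(aq); thus Q = [Br-(aq)]^2·[Pb2+(aq)].
Solving for the unknown gives log [Br-(aq)] = 0.330, so [Br-(aq)] ≈ 2.1 M.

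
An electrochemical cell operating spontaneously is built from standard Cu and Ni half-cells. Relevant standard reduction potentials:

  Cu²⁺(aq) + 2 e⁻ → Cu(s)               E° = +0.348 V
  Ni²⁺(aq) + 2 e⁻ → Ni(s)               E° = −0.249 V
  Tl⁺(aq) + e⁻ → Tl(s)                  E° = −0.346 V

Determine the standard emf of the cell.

The Cu²⁺/Cu couple has the higher E°, so Cu ion is reduced (cathode) and Ni is oxidized (anode).
E°cell = E°(cathode) − E°(anode) = +0.348 − (−0.249) = +0.597 V.

+0.597 V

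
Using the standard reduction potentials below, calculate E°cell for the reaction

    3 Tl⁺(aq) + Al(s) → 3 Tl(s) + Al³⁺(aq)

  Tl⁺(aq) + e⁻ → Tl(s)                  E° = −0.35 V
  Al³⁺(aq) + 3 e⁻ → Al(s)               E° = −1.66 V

In the reaction as written, Tl⁺(aq) is reduced (cathode) and Al³⁺(aq) is produced by oxidation at the anode.
E°cell = E°(cathode) − E°(anode) = −0.35 − (−1.66) = +1.31 V.

+1.31 V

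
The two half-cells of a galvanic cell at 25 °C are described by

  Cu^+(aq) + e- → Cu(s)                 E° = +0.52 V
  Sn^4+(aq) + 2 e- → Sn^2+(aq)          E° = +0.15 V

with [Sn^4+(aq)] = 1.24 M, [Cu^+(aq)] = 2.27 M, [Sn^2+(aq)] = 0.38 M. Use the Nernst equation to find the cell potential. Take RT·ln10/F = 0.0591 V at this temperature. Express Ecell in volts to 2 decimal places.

+0.38 V

Since E°(Cu⁺/Cu) > E°(Sn⁴⁺/Sn²⁺), Cu⁺/Cu serves as the cathode.
E°cell = E°cat − E°an = +0.52 − (+0.15) = +0.37 V; n = 2.
For the overall reaction 2 Cu^+(aq) + Sn^2+(aq) → 2 Cu(s) + Sn^4+(aq), Q = [Sn^4+(aq)] / ([Cu^+(aq)]^2·[Sn^2+(aq)]) = 0.633, giving log Q = −0.198.
E = E° − (0.0591/n)·log Q = +0.37 − (0.0591/2)(−0.198) = +0.38 V.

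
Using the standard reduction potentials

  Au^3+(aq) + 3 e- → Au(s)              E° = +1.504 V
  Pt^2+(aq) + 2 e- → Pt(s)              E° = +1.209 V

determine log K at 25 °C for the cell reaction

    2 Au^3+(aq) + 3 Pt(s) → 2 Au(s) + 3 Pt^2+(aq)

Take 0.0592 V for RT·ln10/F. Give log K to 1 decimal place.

log K = 29.9

The Au³⁺/Au couple is reduced (cathode); E°cell = +1.504 − (+1.209) = +0.295 V with n = 6.
At equilibrium E = 0, so log K = nE°cell / 0.0592 = (6)(+0.295) / 0.0592 = 29.9.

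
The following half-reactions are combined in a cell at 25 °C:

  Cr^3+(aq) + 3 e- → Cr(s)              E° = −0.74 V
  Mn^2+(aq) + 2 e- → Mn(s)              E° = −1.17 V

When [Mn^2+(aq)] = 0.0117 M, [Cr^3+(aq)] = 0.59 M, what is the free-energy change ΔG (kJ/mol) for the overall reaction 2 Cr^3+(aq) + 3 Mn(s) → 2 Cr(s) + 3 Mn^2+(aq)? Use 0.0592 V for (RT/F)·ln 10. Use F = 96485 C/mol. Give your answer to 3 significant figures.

With Cr³⁺/Cr reduced at the cathode, E°cell = −0.74 − (−1.17) = +0.43 V and n = 6.
The reaction quotient is [Mn^2+(aq)]^3 / [Cr^3+(aq)]^2 = 4.6×10^−6; by Nernst, E = +0.43 − (0.0592/6)(−5.337) = +0.4827 V.
ΔG = −nFE = −(6)(96485)(+0.4827) J/mol = −279 kJ/mol.

−279 kJ/mol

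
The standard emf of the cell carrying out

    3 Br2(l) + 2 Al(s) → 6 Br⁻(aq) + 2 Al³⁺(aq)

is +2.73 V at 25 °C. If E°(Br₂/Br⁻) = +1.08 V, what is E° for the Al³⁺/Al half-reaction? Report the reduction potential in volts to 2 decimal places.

−1.65 V

In the reaction as written the Br₂/Br⁻ couple is reduced (cathode) and Al³⁺/Al is oxidized (anode), so E°cell = E°(Br₂/Br⁻) − E°(Al³⁺/Al).
E°(Al³⁺/Al) = E°(cathode) − E°cell = +1.08 − (+2.73) = −1.65 V.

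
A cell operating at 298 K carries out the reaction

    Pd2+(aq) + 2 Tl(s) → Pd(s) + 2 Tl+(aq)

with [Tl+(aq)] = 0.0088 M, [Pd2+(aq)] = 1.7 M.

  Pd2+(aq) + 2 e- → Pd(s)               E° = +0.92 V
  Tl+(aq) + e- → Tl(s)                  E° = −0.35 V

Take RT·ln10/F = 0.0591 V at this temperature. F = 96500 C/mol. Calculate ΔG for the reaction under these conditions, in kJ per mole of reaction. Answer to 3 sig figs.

−270 kJ/mol

With Pd²⁺/Pd reduced at the cathode, E°cell = +0.92 − (−0.35) = +1.27 V and n = 2.
The reaction quotient is [Tl+(aq)]^2 / [Pd2+(aq)] = 4.56×10^−5; by Nernst, E = +1.27 − (0.0591/2)(−4.341) = +1.3983 V.
Then ΔG = −nFE = −2 × 96500 × +1.3983 J/mol = −270 kJ/mol.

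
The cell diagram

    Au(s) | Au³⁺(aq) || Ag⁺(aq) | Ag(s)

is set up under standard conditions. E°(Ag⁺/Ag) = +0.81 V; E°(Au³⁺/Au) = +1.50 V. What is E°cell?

−0.69 V

By convention the left-hand electrode in cell notation is the anode (oxidation) and the right-hand electrode is the cathode (reduction).
E°cell = E°(right) − E°(left) = +0.81 − (+1.50) = −0.69 V.
The negative sign shows that, as written, the cell would require an external voltage to drive the reaction.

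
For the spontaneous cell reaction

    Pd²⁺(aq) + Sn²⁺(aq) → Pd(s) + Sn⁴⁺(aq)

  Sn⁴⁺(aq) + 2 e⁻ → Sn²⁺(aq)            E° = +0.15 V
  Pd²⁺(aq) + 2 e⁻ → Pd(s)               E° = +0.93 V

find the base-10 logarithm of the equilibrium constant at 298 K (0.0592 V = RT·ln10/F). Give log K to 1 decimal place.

The Pd²⁺/Pd couple is reduced (cathode); E°cell = +0.93 − (+0.15) = +0.78 V with n = 2.
At equilibrium E = 0, so log K = nE°cell / 0.0592 = (2)(+0.78) / 0.0592 = 26.4.

log K = 26.4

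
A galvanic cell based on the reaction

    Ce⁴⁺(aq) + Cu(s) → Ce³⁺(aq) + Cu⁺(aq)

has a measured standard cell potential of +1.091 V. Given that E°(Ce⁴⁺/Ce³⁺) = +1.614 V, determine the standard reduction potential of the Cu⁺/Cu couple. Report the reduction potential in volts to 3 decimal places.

In the reaction as written the Ce⁴⁺/Ce³⁺ couple is reduced (cathode) and Cu⁺/Cu is oxidized (anode), so E°cell = E°(Ce⁴⁺/Ce³⁺) − E°(Cu⁺/Cu).
E°(Cu⁺/Cu) = E°(cathode) − E°cell = +1.614 − (+1.091) = +0.523 V.

+0.523 V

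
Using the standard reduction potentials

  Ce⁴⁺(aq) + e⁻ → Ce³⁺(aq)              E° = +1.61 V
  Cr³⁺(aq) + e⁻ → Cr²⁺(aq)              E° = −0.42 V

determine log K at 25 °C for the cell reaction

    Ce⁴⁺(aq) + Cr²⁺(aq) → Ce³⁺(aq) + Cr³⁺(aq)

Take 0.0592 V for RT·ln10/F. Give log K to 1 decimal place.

log K = 34.3

The Ce⁴⁺/Ce³⁺ couple is reduced (cathode); E°cell = +1.61 − (−0.42) = +2.03 V with n = 1.
At equilibrium E = 0, so log K = nE°cell / 0.0592 = (1)(+2.03) / 0.0592 = 34.3.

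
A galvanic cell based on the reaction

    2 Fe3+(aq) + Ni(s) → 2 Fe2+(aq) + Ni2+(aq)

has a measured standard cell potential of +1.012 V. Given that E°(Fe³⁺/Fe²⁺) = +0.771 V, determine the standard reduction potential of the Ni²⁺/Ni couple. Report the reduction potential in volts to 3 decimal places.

In the reaction as written the Fe³⁺/Fe²⁺ couple is reduced (cathode) and Ni²⁺/Ni is oxidized (anode), so E°cell = E°(Fe³⁺/Fe²⁺) − E°(Ni²⁺/Ni).
E°(Ni²⁺/Ni) = E°(cathode) − E°cell = +0.771 − (+1.012) = −0.241 V.

−0.241 V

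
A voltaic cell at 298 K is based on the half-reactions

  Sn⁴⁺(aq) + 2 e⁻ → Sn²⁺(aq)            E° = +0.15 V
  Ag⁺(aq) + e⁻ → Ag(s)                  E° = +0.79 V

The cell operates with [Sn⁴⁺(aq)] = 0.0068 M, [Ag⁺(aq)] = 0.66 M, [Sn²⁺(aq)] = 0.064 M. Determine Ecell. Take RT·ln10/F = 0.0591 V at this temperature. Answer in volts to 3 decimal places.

+0.658 V

The Ag⁺/Ag couple has the more positive E°, so it is the cathode; Sn⁴⁺/Sn²⁺ is the anode.
E°cell = E°cat − E°an = +0.79 − (+0.15) = +0.64 V; n = 2.
Balancing gives 2 Ag⁺(aq) + Sn²⁺(aq) → 2 Ag(s) + Sn⁴⁺(aq); hence Q = [Sn⁴⁺(aq)] / ([Ag⁺(aq)]^2·[Sn²⁺(aq)]) = 0.244 (log Q = −0.613).
Applying E = E° − (RT ln10/nF)·log Q gives +0.64 − (0.0591/2)(−0.613) = +0.658 V.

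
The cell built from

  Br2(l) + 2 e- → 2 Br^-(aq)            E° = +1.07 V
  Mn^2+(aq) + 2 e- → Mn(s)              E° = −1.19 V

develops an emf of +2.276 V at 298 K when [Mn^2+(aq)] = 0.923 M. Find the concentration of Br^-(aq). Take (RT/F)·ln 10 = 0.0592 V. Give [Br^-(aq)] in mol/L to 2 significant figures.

0.56 M

With Br₂/Br⁻ at the cathode and Mn²⁺/Mn at the anode, E°cell = +1.07 − (−1.19) = +2.26 V (n = 2).
From the Nernst equation, log Q = n(E° − E)/0.0592 = 2·(+2.26 − (+2.276))/0.0592 = −0.541.
The balanced reaction is Br2(l) + Mn(s) → 2 Br^-(aq) + Mn^2+(aq), so Q = [Br^-(aq)]^2·[Mn^2+(aq)].
Substituting the known concentrations and solving, log [Br^-(aq)] = −0.253 and [Br^-(aq)] = 0.56 M.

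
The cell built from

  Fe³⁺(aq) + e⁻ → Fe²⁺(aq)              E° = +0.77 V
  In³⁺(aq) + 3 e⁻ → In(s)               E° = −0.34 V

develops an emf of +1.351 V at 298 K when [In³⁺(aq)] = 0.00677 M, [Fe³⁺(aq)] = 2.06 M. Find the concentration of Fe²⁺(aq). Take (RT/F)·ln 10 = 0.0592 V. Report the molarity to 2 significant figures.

Fe³⁺/Fe²⁺ is the cathode (higher E°); E°cell = +0.77 − (−0.34) = +1.11 V with n = 3.
Rearranging E = E° − (0.0592/n)·log Q gives log Q = 3(+1.11 − (+1.351))/0.0592 = −12.213.
The balanced reaction is 3 Fe³⁺(aq) + In(s) → 3 Fe²⁺(aq) + In³⁺(aq), so Q = ([Fe²⁺(aq)]^3·[In³⁺(aq)]) / [Fe³⁺(aq)]^3.
Isolating [Fe²⁺(aq)] in Q = 10^{−12.213} yields log [Fe²⁺(aq)] = −3.034, i.e. 0.00092 M.

0.00092 M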